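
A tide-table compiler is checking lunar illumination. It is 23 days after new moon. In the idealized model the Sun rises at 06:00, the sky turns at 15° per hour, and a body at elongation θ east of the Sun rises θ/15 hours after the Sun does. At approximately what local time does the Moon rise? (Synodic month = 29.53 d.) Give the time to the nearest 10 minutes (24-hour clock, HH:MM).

The Moon has covered 23/29.53 of its cycle, so θ ≈ 360° × 23/29.53 = 280.4°.
At 15° of sky rotation per hour, 280.4° corresponds to a 18.69 h lag.
06:00 + 18.693 h ≈ 00:42 → 00:40 to the nearest ten minutes.

00:40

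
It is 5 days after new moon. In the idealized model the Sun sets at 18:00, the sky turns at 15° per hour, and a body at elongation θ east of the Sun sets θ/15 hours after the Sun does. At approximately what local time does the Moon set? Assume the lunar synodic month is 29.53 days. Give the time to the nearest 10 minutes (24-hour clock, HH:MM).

Phase angle: θ = 360°·(5 d)/(29.53 d) = 61.0°.
At 15° of sky rotation per hour, 61.0° corresponds to a 4.06 h lag.
18:00 + 4.064 h ≈ 22:04 → 22:00 to the nearest ten minutes.

22:00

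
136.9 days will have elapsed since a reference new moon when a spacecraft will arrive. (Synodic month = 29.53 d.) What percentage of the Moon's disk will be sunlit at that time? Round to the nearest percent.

83%

Reduce mod P: 136.9 − 4×29.53 = 18.78 d into the current lunation.
Elongation θ = 360° × 18.78/29.53 ≈ 228.9°.
With cos θ = (-0.657), the lit fraction is (1 − (-0.657))/2 ≈ 0.828, so 83%.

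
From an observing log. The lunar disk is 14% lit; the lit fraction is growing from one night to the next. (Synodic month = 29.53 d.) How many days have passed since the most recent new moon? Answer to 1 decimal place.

3.6 days

cos θ = 1 − 2f = 0.720, giving a principal value of 43.9°.
Before full moon the principal value applies: θ = 43.9°.
That fraction of the synodic month is 43.9/360 × 29.53 d ≈ 3.60 d.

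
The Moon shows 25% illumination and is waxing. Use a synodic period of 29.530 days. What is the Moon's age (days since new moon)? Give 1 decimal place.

4.9 days

From f = (1 − cos θ)/2: cos θ = 1 − 2×0.25 = 0.500; arccos → 60.0°.
Waxing ⇒ before full, so θ = 60.0°.
Age = 29.530 × 60.0°/360° ≈ 4.92 days.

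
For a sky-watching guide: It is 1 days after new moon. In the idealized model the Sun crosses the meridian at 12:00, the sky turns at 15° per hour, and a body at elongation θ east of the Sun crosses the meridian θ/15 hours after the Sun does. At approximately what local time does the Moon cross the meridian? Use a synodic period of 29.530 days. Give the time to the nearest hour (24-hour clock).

13:00

Phase angle: θ = 360°·(1 d)/(29.530 d) = 12.2°.
The Moon trails the Sun by θ/15 = 12.2/15 ≈ 0.81 hours.
12:00 + 0.81 h ≈ 12:49 → 13:00 to the nearest hour.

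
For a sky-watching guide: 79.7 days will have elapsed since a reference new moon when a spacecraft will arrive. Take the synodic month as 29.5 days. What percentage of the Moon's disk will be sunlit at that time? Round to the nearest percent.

65%

Reduce mod P: 79.7 − 2×29.5 = 20.70 d into the current lunation.
Phase angle: θ = 360°·(20.70 d)/(29.5 d) = 252.6°.
cos 252.6° = (-0.299), so f = (1 − (-0.299))/2 = 0.649, so 65%.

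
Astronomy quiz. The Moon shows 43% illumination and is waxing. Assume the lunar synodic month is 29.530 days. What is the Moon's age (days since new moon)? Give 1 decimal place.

6.7 days

cos θ = 1 − 2f = 0.140, giving a principal value of 82.0°.
The Moon is waxing (0°–180°), so θ = 82.0° directly.
At 360°/29.530 d per day, 82.0° corresponds to 6.72 days.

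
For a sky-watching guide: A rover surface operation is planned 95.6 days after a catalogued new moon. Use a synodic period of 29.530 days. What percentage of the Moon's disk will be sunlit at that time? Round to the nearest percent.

46%

95.6/29.530 = 3.237 lunations, so 3 complete cycles and 7.01 d into the next.
Phase angle: θ = 360°·(7.01 d)/(29.530 d) = 85.5°.
With cos θ = 0.079, the lit fraction is (1 − 0.079)/2 ≈ 0.460, so 46%.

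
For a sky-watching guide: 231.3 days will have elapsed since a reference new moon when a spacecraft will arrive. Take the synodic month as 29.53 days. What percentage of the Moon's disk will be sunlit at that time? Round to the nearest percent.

231.3/29.53 = 7.833 lunations, so 7 complete cycles and 24.59 d into the next.
Phase angle: θ = 360°·(24.59 d)/(29.53 d) = 299.8°.
Illuminated fraction = (1 − cos 299.8°)/2 = (1 − 0.497)/2 ≈ 0.252, so 25%.

25%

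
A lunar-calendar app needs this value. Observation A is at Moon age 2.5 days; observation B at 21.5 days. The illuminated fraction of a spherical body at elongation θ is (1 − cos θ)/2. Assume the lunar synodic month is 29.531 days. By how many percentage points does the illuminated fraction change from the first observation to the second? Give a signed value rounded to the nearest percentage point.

+50 percentage points

θ₁ = 360° × 2.5/29.531 = 30.5°, f₁ = (1 − cos θ₁)/2 = 0.069.
θ₂ = 360° × 21.5/29.531 = 262.1°, f₂ = (1 − cos θ₂)/2 = 0.569.
Change = f₂ − f₁ = +0.500 → +50 percentage points.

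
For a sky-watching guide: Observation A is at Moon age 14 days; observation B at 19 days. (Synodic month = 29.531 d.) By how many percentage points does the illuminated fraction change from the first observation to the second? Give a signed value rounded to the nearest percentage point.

First observation: θ = 360°·14/29.531 = 170.7°, so f = 0.993.
Second observation: θ = 231.6°, f = 0.810.
Δf = 0.810 − 0.993 = -0.183, i.e. -18 pp.

-18 pp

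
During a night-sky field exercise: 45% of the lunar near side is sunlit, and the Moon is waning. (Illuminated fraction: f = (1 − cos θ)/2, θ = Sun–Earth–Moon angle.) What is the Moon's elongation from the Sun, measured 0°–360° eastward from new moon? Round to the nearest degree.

cos θ = 1 − 2f = 0.100, giving a principal value of 84.3°.
Waning ⇒ past full, so θ = 360° − 84.3° = 275.7°.

276°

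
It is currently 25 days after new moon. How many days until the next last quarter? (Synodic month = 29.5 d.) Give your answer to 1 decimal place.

Last quarter occurs at elongation 270°, i.e. at age 29.5 × 270/360 = 22.125 d.
This lunation's last quarter (22.125 d) has passed, so add one period: 51.625 − 25 = 26.625 days.

26.6 days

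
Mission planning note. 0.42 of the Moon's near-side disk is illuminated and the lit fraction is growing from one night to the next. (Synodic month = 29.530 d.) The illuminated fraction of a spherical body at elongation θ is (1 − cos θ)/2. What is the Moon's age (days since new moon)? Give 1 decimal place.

From f = (1 − cos θ)/2: cos θ = 1 − 2×0.42 = 0.160; arccos → 80.8°.
Before full moon the principal value applies: θ = 80.8°.
At 360°/29.530 d per day, 80.8° corresponds to 6.63 days.

6.6 days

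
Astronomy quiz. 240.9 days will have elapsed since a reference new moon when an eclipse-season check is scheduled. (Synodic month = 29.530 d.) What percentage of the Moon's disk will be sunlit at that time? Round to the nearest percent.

23%

Reduce mod P: 240.9 − 8×29.530 = 4.66 d into the current lunation.
Phase angle: θ = 360°·(4.66 d)/(29.530 d) = 56.8°.
With cos θ = 0.547, the lit fraction is (1 − 0.547)/2 ≈ 0.226, so 23%.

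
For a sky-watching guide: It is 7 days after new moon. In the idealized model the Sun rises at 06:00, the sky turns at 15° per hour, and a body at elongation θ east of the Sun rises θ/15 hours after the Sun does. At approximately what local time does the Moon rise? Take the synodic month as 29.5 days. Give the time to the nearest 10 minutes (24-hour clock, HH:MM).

Elongation θ = 360° × 7/29.5 ≈ 85.4°.
Delay after the Sun = 85.4° / (15°/h) ≈ 5.69 h.
06:00 + 5.695 h ≈ 11:42 → 11:40 to the nearest ten minutes.

11:40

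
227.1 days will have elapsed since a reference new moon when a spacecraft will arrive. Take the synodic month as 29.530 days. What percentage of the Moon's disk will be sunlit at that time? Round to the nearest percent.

68%

227.1/29.530 = 7.690 lunations, so 7 complete cycles and 20.39 d into the next.
Elongation θ = 360° × 20.39/29.530 ≈ 248.6°.
With cos θ = (-0.365), the lit fraction is (1 − (-0.365))/2 ≈ 0.683, so 68%.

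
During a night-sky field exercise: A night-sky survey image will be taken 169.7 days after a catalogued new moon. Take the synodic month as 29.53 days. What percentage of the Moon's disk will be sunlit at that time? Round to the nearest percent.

51%

169.7/29.53 = 5.747 lunations, so 5 complete cycles and 22.05 d into the next.
The Moon has covered 22.05/29.53 of its cycle, so θ ≈ 360° × 22.05/29.53 = 268.8°.
With cos θ = (-0.021), the lit fraction is (1 − (-0.021))/2 ≈ 0.510, so 51%.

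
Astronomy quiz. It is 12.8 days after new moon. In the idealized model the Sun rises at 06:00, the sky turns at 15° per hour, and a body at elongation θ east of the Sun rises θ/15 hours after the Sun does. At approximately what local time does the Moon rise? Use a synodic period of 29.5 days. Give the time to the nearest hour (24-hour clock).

16:00

Phase angle: θ = 360°·(12.8 d)/(29.5 d) = 156.2°.
The Moon trails the Sun by θ/15 = 156.2/15 ≈ 10.41 hours.
06:00 + 10.41 h ≈ 16:25 → 16:00 to the nearest hour.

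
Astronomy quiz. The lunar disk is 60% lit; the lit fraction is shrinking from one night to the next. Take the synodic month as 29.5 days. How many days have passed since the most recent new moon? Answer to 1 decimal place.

21.2 days

From f = (1 − cos θ)/2: cos θ = 1 − 2×0.60 = -0.200; arccos → 101.5°.
Since the Moon is past full (waning), take the reflex angle: θ = 360° − 101.5° = 258.5°.
Age = 29.5 × 258.5°/360° ≈ 21.18 days.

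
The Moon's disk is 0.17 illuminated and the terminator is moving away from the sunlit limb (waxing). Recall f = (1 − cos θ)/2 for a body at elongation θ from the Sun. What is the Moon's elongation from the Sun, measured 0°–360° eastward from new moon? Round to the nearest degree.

From f = (1 − cos θ)/2: cos θ = 1 − 2×0.17 = 0.660; arccos → 48.7°.
Before full moon the principal value applies: θ = 48.7°.

49°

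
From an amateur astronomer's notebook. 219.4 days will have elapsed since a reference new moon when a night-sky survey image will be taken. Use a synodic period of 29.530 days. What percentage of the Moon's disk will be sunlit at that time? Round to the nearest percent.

219.4 d spans 7 complete synodic months (7 × 29.530 = 206.71 d) plus 12.69 d.
The Moon has covered 12.69/29.530 of its cycle, so θ ≈ 360° × 12.69/29.530 = 154.7°.
cos 154.7° = (-0.904), so f = (1 − (-0.904))/2 = 0.952, so 95%.

95%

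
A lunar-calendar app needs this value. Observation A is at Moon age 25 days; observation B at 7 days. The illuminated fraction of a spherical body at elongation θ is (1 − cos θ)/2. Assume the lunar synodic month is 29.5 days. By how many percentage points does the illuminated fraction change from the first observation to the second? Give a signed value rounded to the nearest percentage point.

+25 percentage points

First observation: θ = 360°·25/29.5 = 305.1°, so f = 0.213.
Second observation: θ = 85.4°, f = 0.460.
Δf = 0.460 − 0.213 = +0.248, i.e. +25 pp.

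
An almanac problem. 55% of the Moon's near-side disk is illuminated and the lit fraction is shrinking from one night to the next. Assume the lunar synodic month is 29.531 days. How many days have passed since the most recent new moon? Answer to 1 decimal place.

From f = (1 − cos θ)/2: cos θ = 1 − 2×0.55 = -0.100; arccos → 95.7°.
Since the Moon is past full (waning), take the reflex angle: θ = 360° − 95.7° = 264.3°.
At 360°/29.531 d per day, 264.3° corresponds to 21.68 days.

21.7 days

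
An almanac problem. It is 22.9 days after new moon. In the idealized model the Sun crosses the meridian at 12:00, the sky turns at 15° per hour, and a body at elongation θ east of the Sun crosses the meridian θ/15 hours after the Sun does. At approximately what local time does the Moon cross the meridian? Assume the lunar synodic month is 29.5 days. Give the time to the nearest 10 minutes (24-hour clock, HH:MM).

06:40

The Moon has covered 22.9/29.5 of its cycle, so θ ≈ 360° × 22.9/29.5 = 279.5°.
Delay after the Sun = 279.5° / (15°/h) ≈ 18.63 h.
12:00 + 18.631 h ≈ 06:38 → 06:40 to the nearest ten minutes.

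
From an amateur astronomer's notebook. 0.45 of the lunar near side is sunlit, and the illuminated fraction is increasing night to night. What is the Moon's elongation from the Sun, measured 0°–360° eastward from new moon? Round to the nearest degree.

From f = (1 − cos θ)/2: cos θ = 1 − 2×0.45 = 0.100; arccos → 84.3°.
The Moon is waxing (0°–180°), so θ = 84.3° directly.

84°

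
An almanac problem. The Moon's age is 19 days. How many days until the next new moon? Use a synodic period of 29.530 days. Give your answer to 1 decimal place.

One full lunation from the last new moon is 29.530 d; remaining = 29.530 − 19 = 10.530 d.

10.5 days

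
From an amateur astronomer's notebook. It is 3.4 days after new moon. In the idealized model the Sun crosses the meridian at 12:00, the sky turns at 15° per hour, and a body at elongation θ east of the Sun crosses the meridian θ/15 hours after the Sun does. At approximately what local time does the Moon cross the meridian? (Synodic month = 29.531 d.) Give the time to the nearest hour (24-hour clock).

Elongation θ = 360° × 3.4/29.531 ≈ 41.4°.
Delay after the Sun = 41.4° / (15°/h) ≈ 2.76 h.
12:00 + 2.76 h ≈ 14:46 → 15:00 to the nearest hour.

15:00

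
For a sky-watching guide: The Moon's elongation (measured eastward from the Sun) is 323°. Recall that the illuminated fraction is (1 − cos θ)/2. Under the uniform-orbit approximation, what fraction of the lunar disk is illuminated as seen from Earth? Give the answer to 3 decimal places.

0.101

f = (1 − cos 323°)/2 = (1 − 0.799)/2 ≈ 0.101.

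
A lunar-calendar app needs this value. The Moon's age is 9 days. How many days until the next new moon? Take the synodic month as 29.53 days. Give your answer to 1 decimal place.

The next new moon completes the synodic month: 29.53 − 9 = 20.530 days.

20.5 days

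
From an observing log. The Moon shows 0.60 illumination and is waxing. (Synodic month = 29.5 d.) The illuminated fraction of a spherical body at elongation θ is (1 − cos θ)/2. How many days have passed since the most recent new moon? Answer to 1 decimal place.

cos θ = 1 − 2f = -0.200, giving a principal value of 101.5°.
Waxing ⇒ before full, so θ = 101.5°.
At 360°/29.5 d per day, 101.5° corresponds to 8.32 days.

8.3 days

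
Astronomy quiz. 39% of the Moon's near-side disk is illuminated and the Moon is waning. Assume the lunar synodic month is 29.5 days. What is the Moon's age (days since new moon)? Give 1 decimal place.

23.2 days

cos θ = 1 − 2f = 0.220, giving a principal value of 77.3°.
A waning Moon lies in 180°–360°, so θ = 360° − 77.3° = 282.7°.
At 360°/29.5 d per day, 282.7° corresponds to 23.17 days.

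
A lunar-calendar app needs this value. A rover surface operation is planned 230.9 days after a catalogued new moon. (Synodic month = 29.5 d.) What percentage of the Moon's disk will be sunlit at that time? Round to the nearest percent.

230.9 d spans 7 complete synodic months (7 × 29.5 = 206.50 d) plus 24.40 d.
Phase angle: θ = 360°·(24.40 d)/(29.5 d) = 297.8°.
cos 297.8° = 0.466, so f = (1 − 0.466)/2 = 0.267, so 27%.

27%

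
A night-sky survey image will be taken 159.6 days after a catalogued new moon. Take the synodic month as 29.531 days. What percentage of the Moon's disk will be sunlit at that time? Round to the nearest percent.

159.6 d spans 5 complete synodic months (5 × 29.531 = 147.66 d) plus 11.94 d.
Phase angle: θ = 360°·(11.94 d)/(29.531 d) = 145.6°.
cos 145.6° = (-0.825), so f = (1 − (-0.825))/2 = 0.913, so 91%.

91%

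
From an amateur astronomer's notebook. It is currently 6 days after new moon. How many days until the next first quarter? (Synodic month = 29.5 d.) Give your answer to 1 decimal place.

First quarter occurs at elongation 90°, i.e. at age 29.5 × 90/360 = 7.375 d.
So 1.375 days remain (7.375 − 6).

1.4 days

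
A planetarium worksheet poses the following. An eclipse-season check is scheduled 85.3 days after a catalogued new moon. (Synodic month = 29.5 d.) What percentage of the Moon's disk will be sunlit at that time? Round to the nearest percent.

85.3/29.5 = 2.892 lunations, so 2 complete cycles and 26.30 d into the next.
The Moon has covered 26.30/29.5 of its cycle, so θ ≈ 360° × 26.30/29.5 = 320.9°.
With cos θ = 0.777, the lit fraction is (1 − 0.777)/2 ≈ 0.112, so 11%.

11%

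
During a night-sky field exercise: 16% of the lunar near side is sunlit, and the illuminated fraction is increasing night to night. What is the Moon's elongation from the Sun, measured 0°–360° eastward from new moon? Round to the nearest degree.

47°

From f = (1 − cos θ)/2: cos θ = 1 − 2×0.16 = 0.680; arccos → 47.2°.
Waxing ⇒ before full, so θ = 47.2°.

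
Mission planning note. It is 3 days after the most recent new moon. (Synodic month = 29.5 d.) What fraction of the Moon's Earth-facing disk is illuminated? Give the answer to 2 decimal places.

Elongation θ = 360° × 3/29.5 ≈ 36.6°.
With cos θ = 0.803, the lit fraction is (1 − 0.803)/2 ≈ 0.099.

0.10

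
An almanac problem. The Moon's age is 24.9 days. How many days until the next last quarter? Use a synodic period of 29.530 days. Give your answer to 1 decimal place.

26.8 days

Last quarter is 0.75 of the way through the cycle: age 0.75 × 29.530 = 22.148 d.
Already past this cycle's last quarter; the next is at 22.148 + 29.530 = 51.678 d, so 51.678 − 24.9 = 26.778 days.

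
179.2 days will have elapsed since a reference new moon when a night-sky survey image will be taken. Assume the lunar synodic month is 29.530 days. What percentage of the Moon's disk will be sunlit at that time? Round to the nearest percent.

179.2 d spans 6 complete synodic months (6 × 29.530 = 177.18 d) plus 2.02 d.
Elongation θ = 360° × 2.02/29.530 ≈ 24.6°.
Illuminated fraction = (1 − cos 24.6°)/2 = (1 − 0.909)/2 ≈ 0.045, so 5%.

5%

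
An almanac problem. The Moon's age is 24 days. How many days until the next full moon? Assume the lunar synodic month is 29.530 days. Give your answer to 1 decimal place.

Full moon occurs at elongation 180°, i.e. at age 29.530 × 180/360 = 14.765 d.
Already past this cycle's full moon; the next is at 14.765 + 29.530 = 44.295 d, so 44.295 − 24 = 20.295 days.

20.3 days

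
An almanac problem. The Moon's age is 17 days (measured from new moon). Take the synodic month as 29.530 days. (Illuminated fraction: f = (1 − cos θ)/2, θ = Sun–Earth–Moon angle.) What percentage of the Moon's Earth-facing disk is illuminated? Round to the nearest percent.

94%

The Moon has covered 17/29.530 of its cycle, so θ ≈ 360° × 17/29.530 = 207.2°.
Illuminated fraction = (1 − cos 207.2°)/2 = (1 − (-0.889))/2 ≈ 0.945, so 94%.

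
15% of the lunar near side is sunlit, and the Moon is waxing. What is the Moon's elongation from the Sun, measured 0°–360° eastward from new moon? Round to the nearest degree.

Invert f = (1 − cos θ)/2 to get cos θ = 1 − 2(0.15) = 0.700, hence θ₀ = arccos 0.700 = 45.6°.
Before full moon the principal value applies: θ = 45.6°.

46°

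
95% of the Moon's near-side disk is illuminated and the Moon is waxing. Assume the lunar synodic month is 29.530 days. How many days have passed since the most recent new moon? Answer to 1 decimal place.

From f = (1 − cos θ)/2: cos θ = 1 − 2×0.95 = -0.900; arccos → 154.2°.
Before full moon the principal value applies: θ = 154.2°.
At 360°/29.530 d per day, 154.2° corresponds to 12.65 days.

12.6 days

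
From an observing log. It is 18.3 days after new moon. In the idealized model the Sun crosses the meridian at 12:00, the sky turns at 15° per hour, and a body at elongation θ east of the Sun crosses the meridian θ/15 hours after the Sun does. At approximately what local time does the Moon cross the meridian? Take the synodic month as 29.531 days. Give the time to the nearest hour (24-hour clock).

03:00

The Moon has covered 18.3/29.531 of its cycle, so θ ≈ 360° × 18.3/29.531 = 223.1°.
The Moon trails the Sun by θ/15 = 223.1/15 ≈ 14.87 hours.
12:00 + 14.87 h ≈ 02:52 → 03:00 to the nearest hour.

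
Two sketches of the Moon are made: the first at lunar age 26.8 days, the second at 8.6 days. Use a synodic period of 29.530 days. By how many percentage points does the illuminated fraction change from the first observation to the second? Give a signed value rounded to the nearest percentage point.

θ₁ = 360° × 26.8/29.530 = 326.7°, f₁ = (1 − cos θ₁)/2 = 0.082.
θ₂ = 360° × 8.6/29.530 = 104.8°, f₂ = (1 − cos θ₂)/2 = 0.628.
Change = f₂ − f₁ = +0.546 → +55 percentage points.

+55 pp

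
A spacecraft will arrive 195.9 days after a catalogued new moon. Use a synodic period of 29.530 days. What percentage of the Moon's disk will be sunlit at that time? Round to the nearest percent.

Reduce mod P: 195.9 − 6×29.530 = 18.72 d into the current lunation.
Elongation θ = 360° × 18.72/29.530 ≈ 228.2°.
cos 228.2° = (-0.666), so f = (1 − (-0.666))/2 = 0.833, so 83%.

83%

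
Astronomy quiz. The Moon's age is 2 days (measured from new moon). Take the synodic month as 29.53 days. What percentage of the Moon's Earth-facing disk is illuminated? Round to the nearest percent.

Elongation θ = 360° × 2/29.53 ≈ 24.4°.
Illuminated fraction = (1 − cos 24.4°)/2 = (1 − 0.911)/2 ≈ 0.045, so 4%.

4%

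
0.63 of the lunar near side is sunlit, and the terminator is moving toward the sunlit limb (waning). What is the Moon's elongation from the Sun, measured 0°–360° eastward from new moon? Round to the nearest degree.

255°

From f = (1 − cos θ)/2: cos θ = 1 − 2×0.63 = -0.260; arccos → 105.1°.
Since the Moon is past full (waning), take the reflex angle: θ = 360° − 105.1° = 254.9°.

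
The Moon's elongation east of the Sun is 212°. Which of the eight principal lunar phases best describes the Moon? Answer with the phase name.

The waning gibbous sector spans roughly 202°–248°; 212° falls inside it.

waning gibbous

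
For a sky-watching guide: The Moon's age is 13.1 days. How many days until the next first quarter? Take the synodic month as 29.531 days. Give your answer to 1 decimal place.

23.8 days

First quarter is 0.25 of the way through the cycle: age 0.25 × 29.531 = 7.383 d.
This lunation's first quarter (7.383 d) has passed, so add one period: 36.914 − 13.1 = 23.814 days.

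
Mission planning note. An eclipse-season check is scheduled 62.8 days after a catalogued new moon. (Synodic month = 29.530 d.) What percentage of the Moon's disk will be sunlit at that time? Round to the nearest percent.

Reduce mod P: 62.8 − 2×29.530 = 3.74 d into the current lunation.
Elongation θ = 360° × 3.74/29.530 ≈ 45.6°.
cos 45.6° = 0.700, so f = (1 − 0.700)/2 = 0.150, so 15%.

15%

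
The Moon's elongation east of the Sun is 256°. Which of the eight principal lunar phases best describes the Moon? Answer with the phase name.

256° lies in the last quarter sector of the 8-phase cycle.

last quarter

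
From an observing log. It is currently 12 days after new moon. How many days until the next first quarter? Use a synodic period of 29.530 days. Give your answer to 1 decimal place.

24.9 days

First quarter occurs at elongation 90°, i.e. at age 29.530 × 90/360 = 7.383 d.
This lunation's first quarter (7.383 d) has passed, so add one period: 36.913 − 12 = 24.913 days.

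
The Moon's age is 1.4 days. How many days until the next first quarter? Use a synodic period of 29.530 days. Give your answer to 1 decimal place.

6.0 days

First quarter occurs at elongation 90°, i.e. at age 29.530 × 90/360 = 7.383 d.
That is 7.383 − 1.4 = 5.983 days ahead.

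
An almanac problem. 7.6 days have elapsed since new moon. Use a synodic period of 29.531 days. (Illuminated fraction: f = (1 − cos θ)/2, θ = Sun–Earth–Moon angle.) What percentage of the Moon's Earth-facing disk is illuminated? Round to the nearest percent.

Elongation θ = 360° × 7.6/29.531 ≈ 92.6°.
cos 92.6° = (-0.046), so f = (1 − (-0.046))/2 = 0.523, so 52%.

52%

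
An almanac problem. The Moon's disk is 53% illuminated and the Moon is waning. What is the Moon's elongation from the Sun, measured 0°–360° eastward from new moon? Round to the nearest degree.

267°

Invert f = (1 − cos θ)/2 to get cos θ = 1 − 2(0.53) = -0.060, hence θ₀ = arccos -0.060 = 93.4°.
A waning Moon lies in 180°–360°, so θ = 360° − 93.4° = 266.6°.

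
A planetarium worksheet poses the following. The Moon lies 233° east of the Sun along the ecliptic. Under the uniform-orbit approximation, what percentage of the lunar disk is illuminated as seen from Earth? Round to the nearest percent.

cos 233° = (-0.602), so f = (1 − (-0.602))/2 = 0.801, i.e. 80%.

80%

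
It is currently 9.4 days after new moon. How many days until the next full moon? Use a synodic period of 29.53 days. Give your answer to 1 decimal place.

Full moon is 0.5 of the way through the cycle: age 0.5 × 29.53 = 14.765 d.
So 5.365 days remain (14.765 − 9.4).

5.4 days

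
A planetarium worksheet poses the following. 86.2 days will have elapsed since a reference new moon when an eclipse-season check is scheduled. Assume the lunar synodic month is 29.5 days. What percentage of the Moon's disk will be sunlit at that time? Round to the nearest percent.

6%

86.2 d spans 2 complete synodic months (2 × 29.5 = 59.00 d) plus 27.20 d.
Phase angle: θ = 360°·(27.20 d)/(29.5 d) = 331.9°.
cos 331.9° = 0.882, so f = (1 − 0.882)/2 = 0.059, so 6%.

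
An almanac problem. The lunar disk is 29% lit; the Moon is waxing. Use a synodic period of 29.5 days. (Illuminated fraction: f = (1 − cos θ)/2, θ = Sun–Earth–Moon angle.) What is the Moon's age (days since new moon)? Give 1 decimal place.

Invert f = (1 − cos θ)/2 to get cos θ = 1 − 2(0.29) = 0.420, hence θ₀ = arccos 0.420 = 65.2°.
Waxing ⇒ before full, so θ = 65.2°.
That fraction of the synodic month is 65.2/360 × 29.5 d ≈ 5.34 d.

5.3 days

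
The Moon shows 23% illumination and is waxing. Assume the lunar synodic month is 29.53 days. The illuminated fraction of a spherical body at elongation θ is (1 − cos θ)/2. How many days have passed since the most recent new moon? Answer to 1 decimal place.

4.7 days

cos θ = 1 − 2f = 0.540, giving a principal value of 57.3°.
The Moon is waxing (0°–180°), so θ = 57.3° directly.
Age = 29.53 × 57.3°/360° ≈ 4.70 days.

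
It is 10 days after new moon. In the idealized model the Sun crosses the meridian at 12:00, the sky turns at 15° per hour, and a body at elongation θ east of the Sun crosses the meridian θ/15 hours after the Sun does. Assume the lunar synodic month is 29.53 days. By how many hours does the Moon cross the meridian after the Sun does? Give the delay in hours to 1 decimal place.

8.1 h

Phase angle: θ = 360°·(10 d)/(29.53 d) = 121.9°.
Delay after the Sun = 121.9° / (15°/h) ≈ 8.13 h.
So the Moon crosses the meridian 8.13 h after the Sun.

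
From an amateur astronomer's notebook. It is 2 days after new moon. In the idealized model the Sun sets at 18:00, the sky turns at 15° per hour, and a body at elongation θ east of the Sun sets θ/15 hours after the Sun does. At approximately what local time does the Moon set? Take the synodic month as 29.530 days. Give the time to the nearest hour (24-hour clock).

The Moon has covered 2/29.530 of its cycle, so θ ≈ 360° × 2/29.530 = 24.4°.
Delay after the Sun = 24.4° / (15°/h) ≈ 1.63 h.
18:00 + 1.63 h ≈ 19:38 → 20:00 to the nearest hour.

20:00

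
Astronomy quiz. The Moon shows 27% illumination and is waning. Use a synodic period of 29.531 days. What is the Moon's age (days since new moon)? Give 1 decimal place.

From f = (1 − cos θ)/2: cos θ = 1 − 2×0.27 = 0.460; arccos → 62.6°.
Waning ⇒ past full, so θ = 360° − 62.6° = 297.4°.
Age = 29.531 × 297.4°/360° ≈ 24.39 days.

24.4 days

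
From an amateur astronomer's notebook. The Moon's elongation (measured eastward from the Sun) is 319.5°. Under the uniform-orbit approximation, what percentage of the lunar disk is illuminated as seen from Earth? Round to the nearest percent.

f = (1 − cos 319.5°)/2 = (1 − 0.760)/2 ≈ 0.120, i.e. 12%.

12%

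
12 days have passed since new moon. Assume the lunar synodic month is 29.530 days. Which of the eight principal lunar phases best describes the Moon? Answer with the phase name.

waxing gibbous

θ ≈ 360° × 12/29.530 = 146°, which falls in the waxing gibbous sector.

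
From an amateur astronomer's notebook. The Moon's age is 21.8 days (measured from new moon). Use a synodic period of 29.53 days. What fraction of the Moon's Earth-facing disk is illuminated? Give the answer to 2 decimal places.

0.54

Elongation θ = 360° × 21.8/29.53 ≈ 265.8°.
Illuminated fraction = (1 − cos 265.8°)/2 = (1 − (-0.074))/2 ≈ 0.537.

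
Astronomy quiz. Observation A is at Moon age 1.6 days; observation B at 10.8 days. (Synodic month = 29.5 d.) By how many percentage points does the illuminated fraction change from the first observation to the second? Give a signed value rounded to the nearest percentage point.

θ₁ = 360° × 1.6/29.5 = 19.5°, f₁ = (1 − cos θ₁)/2 = 0.029.
θ₂ = 360° × 10.8/29.5 = 131.8°, f₂ = (1 − cos θ₂)/2 = 0.833.
Change = f₂ − f₁ = +0.804 → +80 percentage points.

+80 pp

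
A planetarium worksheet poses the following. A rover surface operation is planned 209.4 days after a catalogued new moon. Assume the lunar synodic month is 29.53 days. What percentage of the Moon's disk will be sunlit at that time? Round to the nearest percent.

8%

Reduce mod P: 209.4 − 7×29.53 = 2.69 d into the current lunation.
Phase angle: θ = 360°·(2.69 d)/(29.53 d) = 32.8°.
Illuminated fraction = (1 − cos 32.8°)/2 = (1 − 0.841)/2 ≈ 0.080, so 8%.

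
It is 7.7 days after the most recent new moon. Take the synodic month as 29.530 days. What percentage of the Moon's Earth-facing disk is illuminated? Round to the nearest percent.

53%

The Moon has covered 7.7/29.530 of its cycle, so θ ≈ 360° × 7.7/29.530 = 93.9°.
Illuminated fraction = (1 − cos 93.9°)/2 = (1 − (-0.068))/2 ≈ 0.534, so 53%.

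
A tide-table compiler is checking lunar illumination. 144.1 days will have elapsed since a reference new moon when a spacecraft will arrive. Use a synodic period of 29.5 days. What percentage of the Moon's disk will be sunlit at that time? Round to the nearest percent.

13%

Reduce mod P: 144.1 − 4×29.5 = 26.10 d into the current lunation.
Elongation θ = 360° × 26.10/29.5 ≈ 318.5°.
With cos θ = 0.749, the lit fraction is (1 − 0.749)/2 ≈ 0.125, so 13%.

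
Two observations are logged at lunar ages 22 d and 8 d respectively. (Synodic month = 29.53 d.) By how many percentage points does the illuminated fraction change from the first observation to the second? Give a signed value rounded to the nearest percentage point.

θ₁ = 360° × 22/29.53 = 268.2°, f₁ = (1 − cos θ₁)/2 = 0.516.
θ₂ = 360° × 8/29.53 = 97.5°, f₂ = (1 − cos θ₂)/2 = 0.566.
Change = f₂ − f₁ = +0.050 → +5 percentage points.

+5 percentage points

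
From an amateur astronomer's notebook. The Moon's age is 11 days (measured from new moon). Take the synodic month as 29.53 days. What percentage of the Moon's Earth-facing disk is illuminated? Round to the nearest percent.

The Moon has covered 11/29.53 of its cycle, so θ ≈ 360° × 11/29.53 = 134.1°.
cos 134.1° = (-0.696), so f = (1 − (-0.696))/2 = 0.848, so 85%.

85%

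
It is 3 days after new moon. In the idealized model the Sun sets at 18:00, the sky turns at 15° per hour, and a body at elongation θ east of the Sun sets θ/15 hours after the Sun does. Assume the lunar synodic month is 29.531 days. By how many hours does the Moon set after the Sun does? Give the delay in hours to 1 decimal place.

Elongation θ = 360° × 3/29.531 ≈ 36.6°.
The Moon trails the Sun by θ/15 = 36.6/15 ≈ 2.44 hours.
So the Moon sets 2.44 h after the Sun.

2.4 h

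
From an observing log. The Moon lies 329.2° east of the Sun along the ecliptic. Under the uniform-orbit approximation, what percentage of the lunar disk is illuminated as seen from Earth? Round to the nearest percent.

Half-versine of 329.2°: (1 − 0.859)/2 = 0.071, i.e. 7%.

7%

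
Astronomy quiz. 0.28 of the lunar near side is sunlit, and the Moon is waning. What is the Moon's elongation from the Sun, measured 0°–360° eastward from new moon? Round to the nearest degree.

From f = (1 − cos θ)/2: cos θ = 1 − 2×0.28 = 0.440; arccos → 63.9°.
Since the Moon is past full (waning), take the reflex angle: θ = 360° − 63.9° = 296.1°.

296°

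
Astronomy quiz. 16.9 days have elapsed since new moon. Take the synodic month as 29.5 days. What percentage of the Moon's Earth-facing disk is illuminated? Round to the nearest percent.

Phase angle: θ = 360°·(16.9 d)/(29.5 d) = 206.2°.
Illuminated fraction = (1 − cos 206.2°)/2 = (1 − (-0.897))/2 ≈ 0.948, so 95%.

95%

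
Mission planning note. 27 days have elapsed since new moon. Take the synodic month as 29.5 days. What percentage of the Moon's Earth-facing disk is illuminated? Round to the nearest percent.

Phase angle: θ = 360°·(27 d)/(29.5 d) = 329.5°.
With cos θ = 0.862, the lit fraction is (1 − 0.862)/2 ≈ 0.069, so 7%.

7%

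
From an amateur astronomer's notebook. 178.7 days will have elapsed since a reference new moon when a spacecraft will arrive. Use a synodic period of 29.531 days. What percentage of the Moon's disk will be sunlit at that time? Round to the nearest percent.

3%

178.7 d spans 6 complete synodic months (6 × 29.531 = 177.19 d) plus 1.51 d.
The Moon has covered 1.51/29.531 of its cycle, so θ ≈ 360° × 1.51/29.531 = 18.5°.
With cos θ = 0.949, the lit fraction is (1 − 0.949)/2 ≈ 0.026, so 3%.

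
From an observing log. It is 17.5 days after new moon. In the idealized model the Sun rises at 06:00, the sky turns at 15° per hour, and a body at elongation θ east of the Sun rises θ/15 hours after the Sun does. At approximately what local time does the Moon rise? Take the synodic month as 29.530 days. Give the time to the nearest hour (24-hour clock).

20:00

The Moon has covered 17.5/29.530 of its cycle, so θ ≈ 360° × 17.5/29.530 = 213.3°.
The Moon trails the Sun by θ/15 = 213.3/15 ≈ 14.22 hours.
06:00 + 14.22 h ≈ 20:13 → 20:00 to the nearest hour.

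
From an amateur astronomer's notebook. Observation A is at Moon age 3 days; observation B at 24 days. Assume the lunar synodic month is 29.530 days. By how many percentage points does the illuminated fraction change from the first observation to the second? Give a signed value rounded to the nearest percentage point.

First observation: θ = 360°·3/29.530 = 36.6°, so f = 0.098.
Second observation: θ = 292.6°, f = 0.308.
Δf = 0.308 − 0.098 = +0.210, i.e. +21 pp.

+21 percentage points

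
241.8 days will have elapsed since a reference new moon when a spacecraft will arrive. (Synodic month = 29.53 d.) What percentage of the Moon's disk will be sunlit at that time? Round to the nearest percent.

241.8/29.53 = 8.188 lunations, so 8 complete cycles and 5.56 d into the next.
The Moon has covered 5.56/29.53 of its cycle, so θ ≈ 360° × 5.56/29.53 = 67.8°.
Illuminated fraction = (1 − cos 67.8°)/2 = (1 − 0.378)/2 ≈ 0.311, so 31%.

31%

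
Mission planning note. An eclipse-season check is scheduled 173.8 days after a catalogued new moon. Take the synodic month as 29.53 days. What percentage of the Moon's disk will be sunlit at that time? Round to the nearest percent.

173.8/29.53 = 5.886 lunations, so 5 complete cycles and 26.15 d into the next.
Elongation θ = 360° × 26.15/29.53 ≈ 318.8°.
cos 318.8° = 0.752, so f = (1 − 0.752)/2 = 0.124, so 12%.

12%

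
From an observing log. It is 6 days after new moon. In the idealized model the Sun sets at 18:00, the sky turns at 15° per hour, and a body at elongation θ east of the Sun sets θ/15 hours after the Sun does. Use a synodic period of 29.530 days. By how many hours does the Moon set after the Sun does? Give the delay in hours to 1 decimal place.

4.9 h

Phase angle: θ = 360°·(6 d)/(29.530 d) = 73.1°.
The Moon trails the Sun by θ/15 = 73.1/15 ≈ 4.88 hours.
So the Moon sets 4.88 h after the Sun.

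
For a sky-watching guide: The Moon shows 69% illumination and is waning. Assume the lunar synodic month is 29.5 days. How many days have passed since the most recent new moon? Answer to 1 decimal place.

From f = (1 − cos θ)/2: cos θ = 1 − 2×0.69 = -0.380; arccos → 112.3°.
Since the Moon is past full (waning), take the reflex angle: θ = 360° − 112.3° = 247.7°.
That fraction of the synodic month is 247.7/360 × 29.5 d ≈ 20.29 d.

20.3 days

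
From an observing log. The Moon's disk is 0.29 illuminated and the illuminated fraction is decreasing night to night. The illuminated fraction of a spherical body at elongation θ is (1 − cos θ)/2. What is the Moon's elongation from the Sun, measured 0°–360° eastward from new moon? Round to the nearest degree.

295°

From f = (1 − cos θ)/2: cos θ = 1 − 2×0.29 = 0.420; arccos → 65.2°.
Waning ⇒ past full, so θ = 360° − 65.2° = 294.8°.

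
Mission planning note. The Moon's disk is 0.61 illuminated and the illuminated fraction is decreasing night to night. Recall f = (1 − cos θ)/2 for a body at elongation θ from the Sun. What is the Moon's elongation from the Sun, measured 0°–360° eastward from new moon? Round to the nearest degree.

257°

cos θ = 1 − 2f = -0.220, giving a principal value of 102.7°.
Waning ⇒ past full, so θ = 360° − 102.7° = 257.3°.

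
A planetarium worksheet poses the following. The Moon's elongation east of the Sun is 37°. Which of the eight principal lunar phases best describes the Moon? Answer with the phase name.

The waxing crescent sector spans roughly 22°–68°; 37° falls inside it.

waxing crescent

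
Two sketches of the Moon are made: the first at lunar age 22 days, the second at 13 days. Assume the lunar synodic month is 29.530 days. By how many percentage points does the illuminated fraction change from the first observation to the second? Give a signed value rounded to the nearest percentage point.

θ₁ = 360° × 22/29.530 = 268.2°, f₁ = (1 − cos θ₁)/2 = 0.516.
θ₂ = 360° × 13/29.530 = 158.5°, f₂ = (1 − cos θ₂)/2 = 0.965.
Change = f₂ − f₁ = +0.449 → +45 percentage points.

+45 pp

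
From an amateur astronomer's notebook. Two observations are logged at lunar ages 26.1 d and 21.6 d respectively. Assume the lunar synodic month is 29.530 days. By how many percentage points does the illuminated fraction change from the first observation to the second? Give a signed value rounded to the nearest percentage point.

First observation: θ = 360°·26.1/29.530 = 318.2°, so f = 0.127.
Second observation: θ = 263.3°, f = 0.558.
Δf = 0.558 − 0.127 = +0.431, i.e. +43 pp.

+43 pp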